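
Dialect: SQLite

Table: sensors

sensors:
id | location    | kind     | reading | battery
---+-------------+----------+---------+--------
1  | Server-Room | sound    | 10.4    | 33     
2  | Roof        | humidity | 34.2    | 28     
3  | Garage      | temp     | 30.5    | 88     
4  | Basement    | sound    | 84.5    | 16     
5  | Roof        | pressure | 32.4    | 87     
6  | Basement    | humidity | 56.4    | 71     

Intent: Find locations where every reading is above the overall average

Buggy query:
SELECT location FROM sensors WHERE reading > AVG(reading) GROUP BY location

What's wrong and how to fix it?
Bug: WHERE evaluates per row before aggregation, so AVG() is unavailable

Fix: Compute the overall average in a scalar subquery and compare each group's MIN against it in HAVING

Corrected query:
SELECT location FROM sensors GROUP BY location HAVING MIN(reading) > (SELECT AVG(reading) FROM sensors)

Result:
location
--------
Basement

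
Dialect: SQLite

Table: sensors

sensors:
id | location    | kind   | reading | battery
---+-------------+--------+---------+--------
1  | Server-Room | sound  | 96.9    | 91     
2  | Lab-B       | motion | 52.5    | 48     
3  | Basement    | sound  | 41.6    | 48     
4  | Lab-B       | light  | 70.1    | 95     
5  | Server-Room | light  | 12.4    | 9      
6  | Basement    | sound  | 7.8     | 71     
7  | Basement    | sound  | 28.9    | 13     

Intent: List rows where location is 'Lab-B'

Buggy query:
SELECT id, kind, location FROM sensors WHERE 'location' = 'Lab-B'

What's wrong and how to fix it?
Bug: Single quotes denote string literals in SQL; the column name is being compared as a constant string

Fix: Remove the quotes around the column name (or use double quotes for an identifier)

Corrected query:
SELECT id, kind, location FROM sensors WHERE location = 'Lab-B'

Result:
id | kind   | location
---+--------+---------
2  | motion | Lab-B   
4  | light  | Lab-B   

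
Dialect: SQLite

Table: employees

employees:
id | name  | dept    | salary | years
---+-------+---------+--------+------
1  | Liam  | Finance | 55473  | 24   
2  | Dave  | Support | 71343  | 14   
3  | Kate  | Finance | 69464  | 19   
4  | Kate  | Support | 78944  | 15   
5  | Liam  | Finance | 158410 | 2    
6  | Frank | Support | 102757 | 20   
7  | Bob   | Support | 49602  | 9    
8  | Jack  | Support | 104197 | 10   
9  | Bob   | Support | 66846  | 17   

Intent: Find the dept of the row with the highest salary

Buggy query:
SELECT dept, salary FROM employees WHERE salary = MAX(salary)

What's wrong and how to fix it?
Bug: WHERE is evaluated per row; an aggregate over the whole table isn't defined there

Fix: Use a subquery: WHERE salary = (SELECT MAX(salary) FROM employees)

Corrected query:
SELECT dept, salary FROM employees WHERE salary = (SELECT MAX(salary) FROM employees)

Result:
dept    | salary
--------+-------
Finance | 158410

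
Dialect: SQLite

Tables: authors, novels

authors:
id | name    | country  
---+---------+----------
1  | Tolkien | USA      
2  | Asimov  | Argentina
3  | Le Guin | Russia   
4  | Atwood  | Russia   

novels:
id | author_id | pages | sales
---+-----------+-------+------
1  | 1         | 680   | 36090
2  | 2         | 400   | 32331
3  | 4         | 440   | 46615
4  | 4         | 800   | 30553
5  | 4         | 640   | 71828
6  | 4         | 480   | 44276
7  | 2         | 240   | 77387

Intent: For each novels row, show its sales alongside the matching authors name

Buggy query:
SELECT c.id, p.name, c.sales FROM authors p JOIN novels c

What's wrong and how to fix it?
Bug: Missing join condition: each novels row is matched to all authors rows instead of just its own

Fix: Add ON c.author_id = p.id to the JOIN

Corrected query:
SELECT c.id, p.name, c.sales FROM authors p JOIN novels c ON c.author_id = p.id

Result:
id | name    | sales
---+---------+------
1  | Tolkien | 36090
2  | Asimov  | 32331
3  | Atwood  | 46615
4  | Atwood  | 30553
5  | Atwood  | 71828
6  | Atwood  | 44276
7  | Asimov  | 77387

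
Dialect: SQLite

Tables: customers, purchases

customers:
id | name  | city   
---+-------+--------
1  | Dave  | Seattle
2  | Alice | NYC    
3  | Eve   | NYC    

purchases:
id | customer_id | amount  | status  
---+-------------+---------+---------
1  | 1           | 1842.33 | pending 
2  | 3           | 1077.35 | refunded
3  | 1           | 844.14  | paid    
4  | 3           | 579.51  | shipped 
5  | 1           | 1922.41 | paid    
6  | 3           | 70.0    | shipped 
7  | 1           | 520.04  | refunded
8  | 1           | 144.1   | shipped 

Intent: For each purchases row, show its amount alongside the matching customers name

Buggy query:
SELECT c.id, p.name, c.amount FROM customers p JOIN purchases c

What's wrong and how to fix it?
Bug: JOIN with no ON clause produces a cartesian product; every purchases row pairs with every customers row

Fix: Specify the join condition linking the foreign key to the parent id

Corrected query:
SELECT c.id, p.name, c.amount FROM customers p JOIN purchases c ON c.customer_id = p.id

Result:
id | name | amount 
---+------+--------
1  | Dave | 1842.33
2  | Eve  | 1077.35
3  | Dave | 844.14 
4  | Eve  | 579.51 
5  | Dave | 1922.41
6  | Eve  | 70     
7  | Dave | 520.04 
8  | Dave | 144.1  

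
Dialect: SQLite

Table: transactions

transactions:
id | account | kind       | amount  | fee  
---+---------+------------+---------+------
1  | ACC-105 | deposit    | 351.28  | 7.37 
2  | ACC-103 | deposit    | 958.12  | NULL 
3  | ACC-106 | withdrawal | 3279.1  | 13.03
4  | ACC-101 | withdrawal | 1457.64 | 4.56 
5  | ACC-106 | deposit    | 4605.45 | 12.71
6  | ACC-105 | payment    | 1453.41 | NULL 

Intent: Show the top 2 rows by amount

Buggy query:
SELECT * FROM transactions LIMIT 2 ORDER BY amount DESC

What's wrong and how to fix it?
Bug: ORDER BY cannot follow LIMIT; LIMIT is the final clause

Fix: Swap the clauses: ORDER BY first, then LIMIT

Corrected query:
SELECT * FROM transactions ORDER BY amount DESC LIMIT 2

Result:
id | account | kind       | amount  | fee  
---+---------+------------+---------+------
5  | ACC-106 | deposit    | 4605.45 | 12.71
3  | ACC-106 | withdrawal | 3279.1  | 13.03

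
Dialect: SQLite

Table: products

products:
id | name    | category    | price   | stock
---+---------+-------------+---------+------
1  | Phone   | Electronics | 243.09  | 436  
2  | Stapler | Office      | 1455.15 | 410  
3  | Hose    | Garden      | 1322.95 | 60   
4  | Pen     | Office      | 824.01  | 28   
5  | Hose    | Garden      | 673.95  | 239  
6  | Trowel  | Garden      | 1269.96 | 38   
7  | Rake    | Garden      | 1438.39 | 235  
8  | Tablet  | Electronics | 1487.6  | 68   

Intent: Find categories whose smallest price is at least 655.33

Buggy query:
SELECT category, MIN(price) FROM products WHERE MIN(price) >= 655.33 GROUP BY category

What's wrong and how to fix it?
Bug: MIN() in WHERE is a misuse of aggregate

Fix: Replace WHERE with HAVING after the GROUP BY

Corrected query:
SELECT category, MIN(price) FROM products GROUP BY category HAVING MIN(price) >= 655.33

Result:
category | MIN(price)
---------+-----------
Garden   | 673.95    
Office   | 824.01    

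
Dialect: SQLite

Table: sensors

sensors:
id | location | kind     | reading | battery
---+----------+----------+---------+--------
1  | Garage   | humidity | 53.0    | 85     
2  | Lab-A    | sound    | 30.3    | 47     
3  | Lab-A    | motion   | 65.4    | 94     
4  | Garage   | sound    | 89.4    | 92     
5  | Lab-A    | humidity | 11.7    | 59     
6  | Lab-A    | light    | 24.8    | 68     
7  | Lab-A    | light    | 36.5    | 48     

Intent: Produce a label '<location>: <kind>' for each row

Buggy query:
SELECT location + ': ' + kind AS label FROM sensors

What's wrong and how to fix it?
Bug: SQLite uses || for string concatenation; + coerces text to numbers (yielding 0)

Fix: Replace + with || to concatenate text

Corrected query:
SELECT location || ': ' || kind AS label FROM sensors

Result:
label           
----------------
Garage: humidity
Lab-A: sound    
Lab-A: motion   
Garage: sound   
Lab-A: humidity 
Lab-A: light    
Lab-A: light    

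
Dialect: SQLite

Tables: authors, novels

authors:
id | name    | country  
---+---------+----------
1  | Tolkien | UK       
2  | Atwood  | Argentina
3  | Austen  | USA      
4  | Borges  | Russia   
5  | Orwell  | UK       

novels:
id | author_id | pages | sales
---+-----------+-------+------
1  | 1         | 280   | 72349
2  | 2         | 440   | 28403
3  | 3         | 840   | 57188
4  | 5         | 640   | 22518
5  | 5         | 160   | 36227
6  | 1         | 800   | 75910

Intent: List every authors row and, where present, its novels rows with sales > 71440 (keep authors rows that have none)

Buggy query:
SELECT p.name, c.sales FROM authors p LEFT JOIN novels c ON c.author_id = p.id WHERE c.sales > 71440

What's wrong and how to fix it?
Bug: Filtering c.sales in WHERE discards the NULL rows produced by LEFT JOIN, turning it into an inner join

Fix: Move the right-table condition into the ON clause so unmatched parents are kept

Corrected query:
SELECT p.name, c.sales FROM authors p LEFT JOIN novels c ON c.author_id = p.id AND c.sales > 71440

Result:
name    | sales
--------+------
Tolkien | 72349
Tolkien | 75910
Atwood  | NULL 
Austen  | NULL 
Borges  | NULL 
Orwell  | NULL 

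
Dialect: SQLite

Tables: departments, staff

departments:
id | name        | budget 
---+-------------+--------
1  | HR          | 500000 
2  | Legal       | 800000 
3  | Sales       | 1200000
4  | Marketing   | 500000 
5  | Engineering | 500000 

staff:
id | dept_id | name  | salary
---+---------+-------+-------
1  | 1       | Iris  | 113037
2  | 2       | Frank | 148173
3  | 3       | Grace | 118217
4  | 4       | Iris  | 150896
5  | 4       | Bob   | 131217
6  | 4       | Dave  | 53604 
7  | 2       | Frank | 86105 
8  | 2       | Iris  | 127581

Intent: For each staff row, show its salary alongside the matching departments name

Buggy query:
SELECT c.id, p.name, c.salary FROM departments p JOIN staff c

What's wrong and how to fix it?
Bug: JOIN with no ON clause produces a cartesian product; every staff row pairs with every departments row

Fix: Specify the join condition linking the foreign key to the parent id

Corrected query:
SELECT c.id, p.name, c.salary FROM departments p JOIN staff c ON c.dept_id = p.id

Result:
id | name      | salary
---+-----------+-------
1  | HR        | 113037
2  | Legal     | 148173
3  | Sales     | 118217
4  | Marketing | 150896
5  | Marketing | 131217
6  | Marketing | 53604 
7  | Legal     | 86105 
8  | Legal     | 127581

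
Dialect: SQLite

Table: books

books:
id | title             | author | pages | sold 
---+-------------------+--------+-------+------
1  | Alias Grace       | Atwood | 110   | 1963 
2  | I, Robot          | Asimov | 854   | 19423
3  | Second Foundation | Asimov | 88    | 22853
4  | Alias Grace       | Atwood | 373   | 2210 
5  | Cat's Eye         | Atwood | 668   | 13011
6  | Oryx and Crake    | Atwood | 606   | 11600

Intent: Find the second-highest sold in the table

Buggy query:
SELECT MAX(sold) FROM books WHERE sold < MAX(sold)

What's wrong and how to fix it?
Bug: The inner MAX is an aggregate inside WHERE, which is not allowed

Fix: Put the inner MAX in a scalar subquery

Corrected query:
SELECT MAX(sold) FROM books WHERE sold < (SELECT MAX(sold) FROM books)

Result:
MAX(sold)
---------
19423    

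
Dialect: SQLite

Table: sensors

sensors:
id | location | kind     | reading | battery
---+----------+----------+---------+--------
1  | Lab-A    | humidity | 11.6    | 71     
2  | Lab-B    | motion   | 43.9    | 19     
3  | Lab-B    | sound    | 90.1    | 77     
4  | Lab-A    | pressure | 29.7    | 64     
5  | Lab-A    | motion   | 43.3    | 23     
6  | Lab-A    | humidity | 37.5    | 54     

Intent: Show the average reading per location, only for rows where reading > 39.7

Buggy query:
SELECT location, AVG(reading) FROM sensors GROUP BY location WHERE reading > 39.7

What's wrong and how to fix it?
Bug: WHERE cannot follow GROUP BY

Fix: Move the WHERE clause before GROUP BY

Corrected query:
SELECT location, AVG(reading) FROM sensors WHERE reading > 39.7 GROUP BY location

Result:
location | AVG(reading)
---------+-------------
Lab-A    | 43.3        
Lab-B    | 67          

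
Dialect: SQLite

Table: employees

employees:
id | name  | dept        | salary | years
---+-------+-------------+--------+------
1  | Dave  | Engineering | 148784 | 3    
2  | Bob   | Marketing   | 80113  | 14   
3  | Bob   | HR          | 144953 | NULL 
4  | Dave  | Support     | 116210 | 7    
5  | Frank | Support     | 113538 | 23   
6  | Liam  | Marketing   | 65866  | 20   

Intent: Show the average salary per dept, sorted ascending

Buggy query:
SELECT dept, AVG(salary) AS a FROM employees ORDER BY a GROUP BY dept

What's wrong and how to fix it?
Bug: GROUP BY must precede ORDER BY

Fix: Move ORDER BY to the end, after GROUP BY

Corrected query:
SELECT dept, AVG(salary) AS a FROM employees GROUP BY dept ORDER BY a

Result:
dept        | a      
------------+--------
Marketing   | 72989.5
Support     | 114874 
HR          | 144953 
Engineering | 148784 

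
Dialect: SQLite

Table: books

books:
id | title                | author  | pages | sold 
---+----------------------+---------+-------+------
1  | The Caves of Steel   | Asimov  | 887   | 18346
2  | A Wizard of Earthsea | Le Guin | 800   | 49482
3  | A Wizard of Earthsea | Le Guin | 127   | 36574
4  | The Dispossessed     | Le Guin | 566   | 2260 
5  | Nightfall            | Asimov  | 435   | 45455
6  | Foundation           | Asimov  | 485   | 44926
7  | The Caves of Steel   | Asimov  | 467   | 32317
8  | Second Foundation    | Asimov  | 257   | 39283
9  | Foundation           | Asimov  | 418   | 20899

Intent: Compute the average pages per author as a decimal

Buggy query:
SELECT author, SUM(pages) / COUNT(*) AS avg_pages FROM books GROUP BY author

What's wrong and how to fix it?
Bug: SUM(pages) and COUNT(*) are both integers; the division truncates the fractional part

Fix: Multiply by 1.0 (or CAST to REAL) to force floating-point division

Corrected query:
SELECT author, SUM(pages) * 1.0 / COUNT(*) AS avg_pages FROM books GROUP BY author

Result:
author  | avg_pages 
--------+-----------
Asimov  | 491.5     
Le Guin | 497.666667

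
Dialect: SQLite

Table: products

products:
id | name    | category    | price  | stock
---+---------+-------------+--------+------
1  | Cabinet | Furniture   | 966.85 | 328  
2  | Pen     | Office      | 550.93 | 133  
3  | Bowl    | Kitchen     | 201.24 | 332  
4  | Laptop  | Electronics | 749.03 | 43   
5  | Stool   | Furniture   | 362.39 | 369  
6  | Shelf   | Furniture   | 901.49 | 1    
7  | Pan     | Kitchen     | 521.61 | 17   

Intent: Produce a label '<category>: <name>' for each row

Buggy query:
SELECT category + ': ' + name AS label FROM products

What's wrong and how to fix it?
Bug: '+' is numeric addition; on text columns SQLite converts them to 0 instead of concatenating

Fix: Use the || operator for string concatenation

Corrected query:
SELECT category || ': ' || name AS label FROM products

Result:
label              
-------------------
Furniture: Cabinet 
Office: Pen        
Kitchen: Bowl      
Electronics: Laptop
Furniture: Stool   
Furniture: Shelf   
Kitchen: Pan       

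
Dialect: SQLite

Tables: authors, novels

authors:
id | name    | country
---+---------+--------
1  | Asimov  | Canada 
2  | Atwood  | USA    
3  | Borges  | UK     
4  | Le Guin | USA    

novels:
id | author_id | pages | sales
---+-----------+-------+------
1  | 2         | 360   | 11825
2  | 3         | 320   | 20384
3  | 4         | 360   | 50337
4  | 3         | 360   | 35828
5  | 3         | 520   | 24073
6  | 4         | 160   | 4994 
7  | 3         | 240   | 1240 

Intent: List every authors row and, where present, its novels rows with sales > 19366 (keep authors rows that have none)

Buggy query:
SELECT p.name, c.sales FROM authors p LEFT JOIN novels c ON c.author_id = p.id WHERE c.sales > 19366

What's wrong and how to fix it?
Bug: A WHERE condition on the right-hand table after LEFT JOIN drops unmatched parents

Fix: Move the right-table condition into the ON clause so unmatched parents are kept

Corrected query:
SELECT p.name, c.sales FROM authors p LEFT JOIN novels c ON c.author_id = p.id AND c.sales > 19366

Result:
name    | sales
--------+------
Asimov  | NULL 
Atwood  | NULL 
Borges  | 20384
Borges  | 24073
Borges  | 35828
Le Guin | 50337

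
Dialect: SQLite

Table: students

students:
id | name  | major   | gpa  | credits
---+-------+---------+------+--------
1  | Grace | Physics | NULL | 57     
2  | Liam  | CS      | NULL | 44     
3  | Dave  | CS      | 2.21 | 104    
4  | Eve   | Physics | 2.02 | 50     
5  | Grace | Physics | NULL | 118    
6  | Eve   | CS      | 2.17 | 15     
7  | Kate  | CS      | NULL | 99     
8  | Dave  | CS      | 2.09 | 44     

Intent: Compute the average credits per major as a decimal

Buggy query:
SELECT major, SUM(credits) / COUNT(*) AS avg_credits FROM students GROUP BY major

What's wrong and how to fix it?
Bug: Both operands are integers, so '/' performs integer division and truncates

Fix: Cast one side to REAL so the division keeps the fractional part

Corrected query:
SELECT major, SUM(credits) * 1.0 / COUNT(*) AS avg_credits FROM students GROUP BY major

Result:
major   | avg_credits
--------+------------
CS      | 61.2       
Physics | 75         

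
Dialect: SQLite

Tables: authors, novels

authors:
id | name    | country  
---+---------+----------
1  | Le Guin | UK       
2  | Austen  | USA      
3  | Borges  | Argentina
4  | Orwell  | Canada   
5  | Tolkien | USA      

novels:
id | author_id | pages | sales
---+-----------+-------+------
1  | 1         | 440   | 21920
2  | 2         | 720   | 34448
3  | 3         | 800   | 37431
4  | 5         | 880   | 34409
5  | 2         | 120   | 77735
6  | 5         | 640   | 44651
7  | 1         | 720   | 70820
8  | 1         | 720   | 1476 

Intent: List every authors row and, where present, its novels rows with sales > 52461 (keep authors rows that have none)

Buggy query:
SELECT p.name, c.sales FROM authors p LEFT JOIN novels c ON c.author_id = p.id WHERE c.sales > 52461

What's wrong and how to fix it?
Bug: A WHERE condition on the right-hand table after LEFT JOIN drops unmatched parents

Fix: Put 'c.sales > 52461' in the JOIN's ON clause instead of WHERE

Corrected query:
SELECT p.name, c.sales FROM authors p LEFT JOIN novels c ON c.author_id = p.id AND c.sales > 52461

Result:
name    | sales
--------+------
Le Guin | 70820
Austen  | 77735
Borges  | NULL 
Orwell  | NULL 
Tolkien | NULL 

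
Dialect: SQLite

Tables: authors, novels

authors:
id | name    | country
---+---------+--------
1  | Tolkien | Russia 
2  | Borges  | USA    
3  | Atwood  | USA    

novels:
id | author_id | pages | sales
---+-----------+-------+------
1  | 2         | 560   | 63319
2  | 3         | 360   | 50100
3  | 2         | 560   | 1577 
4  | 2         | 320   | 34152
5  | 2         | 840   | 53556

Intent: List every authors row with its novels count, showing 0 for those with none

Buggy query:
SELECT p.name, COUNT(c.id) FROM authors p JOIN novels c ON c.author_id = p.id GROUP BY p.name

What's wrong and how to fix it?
Bug: INNER JOIN drops authors rows that have no matching novels rows

Fix: Use LEFT JOIN so parents without children still appear (COUNT(c.id) gives 0)

Corrected query:
SELECT p.name, COUNT(c.id) FROM authors p LEFT JOIN novels c ON c.author_id = p.id GROUP BY p.name

Result:
name    | COUNT(c.id)
--------+------------
Atwood  | 1          
Borges  | 4          
Tolkien | 0          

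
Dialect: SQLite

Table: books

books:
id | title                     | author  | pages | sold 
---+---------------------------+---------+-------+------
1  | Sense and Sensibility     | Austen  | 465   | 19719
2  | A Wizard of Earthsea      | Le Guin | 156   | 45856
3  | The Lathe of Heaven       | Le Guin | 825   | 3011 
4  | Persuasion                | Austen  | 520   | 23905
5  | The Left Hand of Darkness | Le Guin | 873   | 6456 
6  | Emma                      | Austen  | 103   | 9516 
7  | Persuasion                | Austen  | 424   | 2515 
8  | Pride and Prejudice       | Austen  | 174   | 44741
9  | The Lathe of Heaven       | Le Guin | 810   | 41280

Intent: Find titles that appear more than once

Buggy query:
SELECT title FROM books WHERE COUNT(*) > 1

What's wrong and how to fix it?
Bug: COUNT(*) is an aggregate and cannot be used in WHERE

Fix: GROUP BY title, then filter groups with HAVING COUNT(*) > 1

Corrected query:
SELECT title FROM books GROUP BY title HAVING COUNT(*) > 1

Result:
title              
-------------------
Persuasion         
The Lathe of Heaven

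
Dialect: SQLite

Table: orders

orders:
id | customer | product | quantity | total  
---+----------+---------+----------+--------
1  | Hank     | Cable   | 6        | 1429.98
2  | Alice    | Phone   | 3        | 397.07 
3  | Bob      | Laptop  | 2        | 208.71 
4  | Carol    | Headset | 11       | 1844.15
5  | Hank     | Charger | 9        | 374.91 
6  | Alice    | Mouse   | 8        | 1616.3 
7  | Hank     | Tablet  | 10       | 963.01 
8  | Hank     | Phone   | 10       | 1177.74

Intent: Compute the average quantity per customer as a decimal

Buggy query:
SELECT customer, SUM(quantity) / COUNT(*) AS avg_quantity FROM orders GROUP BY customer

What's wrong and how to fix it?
Bug: Both operands are integers, so '/' performs integer division and truncates

Fix: Cast one side to REAL so the division keeps the fractional part

Corrected query:
SELECT customer, SUM(quantity) * 1.0 / COUNT(*) AS avg_quantity FROM orders GROUP BY customer

Result:
customer | avg_quantity
---------+-------------
Alice    | 5.5         
Bob      | 2           
Carol    | 11          
Hank     | 8.75        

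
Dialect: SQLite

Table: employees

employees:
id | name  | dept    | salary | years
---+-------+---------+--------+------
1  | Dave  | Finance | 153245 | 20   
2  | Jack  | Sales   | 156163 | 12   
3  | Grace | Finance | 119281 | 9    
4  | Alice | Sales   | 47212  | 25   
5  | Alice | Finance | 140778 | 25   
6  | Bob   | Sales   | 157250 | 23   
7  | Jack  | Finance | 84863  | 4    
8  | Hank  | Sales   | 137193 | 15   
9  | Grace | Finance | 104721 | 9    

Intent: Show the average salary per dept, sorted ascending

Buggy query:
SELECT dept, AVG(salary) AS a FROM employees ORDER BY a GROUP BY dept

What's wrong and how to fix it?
Bug: GROUP BY must precede ORDER BY

Fix: Reorder: SELECT … FROM … GROUP BY … ORDER BY …

Corrected query:
SELECT dept, AVG(salary) AS a FROM employees GROUP BY dept ORDER BY a

Result:
dept    | a       
--------+---------
Finance | 120577.6
Sales   | 124454.5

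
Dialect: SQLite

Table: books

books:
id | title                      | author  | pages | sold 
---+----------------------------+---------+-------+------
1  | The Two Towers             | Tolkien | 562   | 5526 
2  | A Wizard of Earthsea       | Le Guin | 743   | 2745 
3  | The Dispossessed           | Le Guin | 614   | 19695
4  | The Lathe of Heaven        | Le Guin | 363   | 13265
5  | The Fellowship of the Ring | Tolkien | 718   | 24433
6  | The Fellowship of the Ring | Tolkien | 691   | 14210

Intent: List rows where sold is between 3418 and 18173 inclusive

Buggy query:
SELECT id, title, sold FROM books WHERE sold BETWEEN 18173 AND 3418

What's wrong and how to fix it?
Bug: The bounds are reversed; BETWEEN a AND b requires a <= b to match anything

Fix: Swap the bounds so the smaller value comes first

Corrected query:
SELECT id, title, sold FROM books WHERE sold BETWEEN 3418 AND 18173

Result:
id | title                      | sold 
---+----------------------------+------
1  | The Two Towers             | 5526 
4  | The Lathe of Heaven        | 13265
6  | The Fellowship of the Ring | 14210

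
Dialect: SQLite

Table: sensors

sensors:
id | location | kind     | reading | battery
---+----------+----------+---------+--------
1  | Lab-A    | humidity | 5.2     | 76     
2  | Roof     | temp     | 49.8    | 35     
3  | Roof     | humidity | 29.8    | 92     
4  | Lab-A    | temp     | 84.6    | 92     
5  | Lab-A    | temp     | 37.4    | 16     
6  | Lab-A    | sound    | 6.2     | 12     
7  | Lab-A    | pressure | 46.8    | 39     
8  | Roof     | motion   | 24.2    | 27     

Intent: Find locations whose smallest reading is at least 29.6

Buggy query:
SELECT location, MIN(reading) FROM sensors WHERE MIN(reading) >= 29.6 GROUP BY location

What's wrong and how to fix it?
Bug: MIN() in WHERE is a misuse of aggregate

Fix: Use HAVING for the per-group MIN condition

Corrected query:
SELECT location, MIN(reading) FROM sensors GROUP BY location HAVING MIN(reading) >= 29.6

Result:
(no rows)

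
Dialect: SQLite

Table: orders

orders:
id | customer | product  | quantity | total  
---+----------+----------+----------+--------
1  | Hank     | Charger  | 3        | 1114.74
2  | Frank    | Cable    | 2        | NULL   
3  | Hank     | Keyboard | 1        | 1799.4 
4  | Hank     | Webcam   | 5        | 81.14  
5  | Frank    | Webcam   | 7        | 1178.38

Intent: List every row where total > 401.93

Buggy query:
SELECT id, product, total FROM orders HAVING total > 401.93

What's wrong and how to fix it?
Bug: This is a non-aggregate query (no GROUP BY, no aggregates), so in SQLite the HAVING clause is invalid here; a row-level condition belongs in WHERE

Fix: Replace HAVING with WHERE since the condition applies to individual rows

Corrected query:
SELECT id, product, total FROM orders WHERE total > 401.93

Result:
id | product  | total  
---+----------+--------
1  | Charger  | 1114.74
3  | Keyboard | 1799.4 
5  | Webcam   | 1178.38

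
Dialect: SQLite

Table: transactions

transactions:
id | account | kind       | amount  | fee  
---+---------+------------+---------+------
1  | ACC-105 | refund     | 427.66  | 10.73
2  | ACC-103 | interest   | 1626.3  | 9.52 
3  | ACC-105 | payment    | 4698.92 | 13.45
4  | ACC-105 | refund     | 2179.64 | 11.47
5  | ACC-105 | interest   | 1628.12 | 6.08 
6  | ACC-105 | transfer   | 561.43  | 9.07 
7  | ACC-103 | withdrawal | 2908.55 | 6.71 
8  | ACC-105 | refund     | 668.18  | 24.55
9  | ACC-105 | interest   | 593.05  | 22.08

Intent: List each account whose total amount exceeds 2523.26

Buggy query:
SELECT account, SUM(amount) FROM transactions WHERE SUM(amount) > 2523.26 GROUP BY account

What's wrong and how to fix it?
Bug: Aggregate functions cannot appear in a WHERE clause

Fix: Use HAVING (which filters groups after aggregation) instead of WHERE

Corrected query:
SELECT account, SUM(amount) FROM transactions GROUP BY account HAVING SUM(amount) > 2523.26

Result:
account | SUM(amount)
--------+------------
ACC-103 | 4534.85    
ACC-105 | 10757      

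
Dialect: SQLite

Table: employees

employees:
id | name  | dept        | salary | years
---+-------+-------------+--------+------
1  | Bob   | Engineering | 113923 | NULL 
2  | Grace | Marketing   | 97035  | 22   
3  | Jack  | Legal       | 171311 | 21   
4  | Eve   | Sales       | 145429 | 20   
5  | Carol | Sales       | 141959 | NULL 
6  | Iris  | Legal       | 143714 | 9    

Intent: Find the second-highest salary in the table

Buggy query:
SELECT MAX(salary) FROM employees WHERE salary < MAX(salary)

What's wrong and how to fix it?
Bug: MAX(salary) on the right of the comparison is an aggregate-in-WHERE error

Fix: Put the inner MAX in a scalar subquery

Corrected query:
SELECT MAX(salary) FROM employees WHERE salary < (SELECT MAX(salary) FROM employees)

Result:
MAX(salary)
-----------
145429     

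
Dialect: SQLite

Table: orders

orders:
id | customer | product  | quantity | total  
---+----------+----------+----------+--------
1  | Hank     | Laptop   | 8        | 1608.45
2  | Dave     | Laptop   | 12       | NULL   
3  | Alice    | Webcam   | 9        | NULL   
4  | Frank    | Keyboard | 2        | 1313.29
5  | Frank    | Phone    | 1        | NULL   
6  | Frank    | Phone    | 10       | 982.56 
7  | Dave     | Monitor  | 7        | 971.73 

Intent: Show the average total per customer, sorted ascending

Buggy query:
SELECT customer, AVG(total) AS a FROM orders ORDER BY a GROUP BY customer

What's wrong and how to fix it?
Bug: ORDER BY appears before GROUP BY; SQL clause order requires GROUP BY first

Fix: Reorder: SELECT … FROM … GROUP BY … ORDER BY …

Corrected query:
SELECT customer, AVG(total) AS a FROM orders GROUP BY customer ORDER BY a

Result:
customer | a       
---------+---------
Alice    | NULL    
Dave     | 971.73  
Frank    | 1147.925
Hank     | 1608.45 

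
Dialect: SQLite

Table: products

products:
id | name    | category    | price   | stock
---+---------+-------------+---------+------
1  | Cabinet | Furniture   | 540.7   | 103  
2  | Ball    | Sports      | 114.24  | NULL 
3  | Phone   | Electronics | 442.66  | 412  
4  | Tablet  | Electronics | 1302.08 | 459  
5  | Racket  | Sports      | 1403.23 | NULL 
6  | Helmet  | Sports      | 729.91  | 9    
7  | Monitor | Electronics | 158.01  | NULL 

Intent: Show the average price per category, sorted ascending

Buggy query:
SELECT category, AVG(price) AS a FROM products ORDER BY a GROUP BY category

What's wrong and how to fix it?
Bug: GROUP BY must precede ORDER BY

Fix: Move ORDER BY to the end, after GROUP BY

Corrected query:
SELECT category, AVG(price) AS a FROM products GROUP BY category ORDER BY a

Result:
category    | a         
------------+-----------
Furniture   | 540.7     
Electronics | 634.25    
Sports      | 749.126667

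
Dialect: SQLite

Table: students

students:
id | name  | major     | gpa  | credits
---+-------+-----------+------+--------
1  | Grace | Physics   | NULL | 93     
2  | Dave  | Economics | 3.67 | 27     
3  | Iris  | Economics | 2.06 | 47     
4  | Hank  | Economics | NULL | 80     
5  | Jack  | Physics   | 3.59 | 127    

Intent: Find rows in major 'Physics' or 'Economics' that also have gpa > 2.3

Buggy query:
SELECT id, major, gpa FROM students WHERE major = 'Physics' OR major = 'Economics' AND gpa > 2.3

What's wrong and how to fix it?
Bug: Without parentheses, AND is evaluated before OR, so the gpa filter only applies to the 'Economics' branch

Fix: Group the OR with parentheses (or use IN), then AND the threshold

Corrected query:
SELECT id, major, gpa FROM students WHERE (major = 'Physics' OR major = 'Economics') AND gpa > 2.3

Result:
id | major     | gpa 
---+-----------+-----
2  | Economics | 3.67
5  | Physics   | 3.59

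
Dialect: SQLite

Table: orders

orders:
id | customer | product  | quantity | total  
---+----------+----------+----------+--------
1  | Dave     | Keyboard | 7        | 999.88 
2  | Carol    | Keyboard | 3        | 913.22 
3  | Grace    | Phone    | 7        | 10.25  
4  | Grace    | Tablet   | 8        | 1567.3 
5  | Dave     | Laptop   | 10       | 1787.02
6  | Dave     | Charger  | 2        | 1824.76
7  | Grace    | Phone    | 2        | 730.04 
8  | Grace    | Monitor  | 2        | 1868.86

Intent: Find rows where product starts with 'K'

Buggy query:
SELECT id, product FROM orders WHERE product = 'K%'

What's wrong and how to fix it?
Bug: Wildcards only work with LIKE; '=' treats '%' as a literal character

Fix: Use LIKE for wildcard pattern matching

Corrected query:
SELECT id, product FROM orders WHERE product LIKE 'K%'

Result:
id | product 
---+---------
1  | Keyboard
2  | Keyboard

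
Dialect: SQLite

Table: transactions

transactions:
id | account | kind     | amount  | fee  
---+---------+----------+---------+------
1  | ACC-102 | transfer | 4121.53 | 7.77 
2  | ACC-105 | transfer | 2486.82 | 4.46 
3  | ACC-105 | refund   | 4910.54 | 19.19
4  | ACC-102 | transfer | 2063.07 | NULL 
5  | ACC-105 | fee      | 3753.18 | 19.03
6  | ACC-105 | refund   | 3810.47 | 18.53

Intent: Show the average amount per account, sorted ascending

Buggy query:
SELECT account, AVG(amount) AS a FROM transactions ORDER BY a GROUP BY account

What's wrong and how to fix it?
Bug: GROUP BY must precede ORDER BY

Fix: Move ORDER BY to the end, after GROUP BY

Corrected query:
SELECT account, AVG(amount) AS a FROM transactions GROUP BY account ORDER BY a

Result:
account | a        
--------+----------
ACC-102 | 3092.3   
ACC-105 | 3740.2525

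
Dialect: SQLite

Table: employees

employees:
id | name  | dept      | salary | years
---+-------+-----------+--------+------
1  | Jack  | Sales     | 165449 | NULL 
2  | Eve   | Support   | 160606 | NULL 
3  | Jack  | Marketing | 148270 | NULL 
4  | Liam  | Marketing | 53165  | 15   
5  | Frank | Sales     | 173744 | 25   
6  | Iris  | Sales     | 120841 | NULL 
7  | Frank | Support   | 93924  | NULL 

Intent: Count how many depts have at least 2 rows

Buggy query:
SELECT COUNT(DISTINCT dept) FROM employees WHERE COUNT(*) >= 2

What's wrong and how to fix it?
Bug: COUNT(*) cannot appear in WHERE; the per-group count doesn't exist yet

Fix: Use a subquery that GROUPs and filters with HAVING, then count its rows

Corrected query:
SELECT COUNT(*) FROM (SELECT dept FROM employees GROUP BY dept HAVING COUNT(*) >= 2)

Result:
COUNT(*)
--------
3       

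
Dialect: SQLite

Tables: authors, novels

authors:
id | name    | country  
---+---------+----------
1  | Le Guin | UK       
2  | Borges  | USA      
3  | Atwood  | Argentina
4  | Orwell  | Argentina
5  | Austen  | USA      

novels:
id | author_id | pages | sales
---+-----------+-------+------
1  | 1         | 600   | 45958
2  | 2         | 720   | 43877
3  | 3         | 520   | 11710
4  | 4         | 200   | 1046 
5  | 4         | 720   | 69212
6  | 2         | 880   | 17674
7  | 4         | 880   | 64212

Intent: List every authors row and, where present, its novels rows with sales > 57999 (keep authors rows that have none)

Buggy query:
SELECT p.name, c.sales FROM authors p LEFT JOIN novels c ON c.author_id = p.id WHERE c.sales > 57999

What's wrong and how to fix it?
Bug: Filtering c.sales in WHERE discards the NULL rows produced by LEFT JOIN, turning it into an inner join

Fix: Put 'c.sales > 57999' in the JOIN's ON clause instead of WHERE

Corrected query:
SELECT p.name, c.sales FROM authors p LEFT JOIN novels c ON c.author_id = p.id AND c.sales > 57999

Result:
name    | sales
--------+------
Le Guin | NULL 
Borges  | NULL 
Atwood  | NULL 
Orwell  | 64212
Orwell  | 69212
Austen  | NULL 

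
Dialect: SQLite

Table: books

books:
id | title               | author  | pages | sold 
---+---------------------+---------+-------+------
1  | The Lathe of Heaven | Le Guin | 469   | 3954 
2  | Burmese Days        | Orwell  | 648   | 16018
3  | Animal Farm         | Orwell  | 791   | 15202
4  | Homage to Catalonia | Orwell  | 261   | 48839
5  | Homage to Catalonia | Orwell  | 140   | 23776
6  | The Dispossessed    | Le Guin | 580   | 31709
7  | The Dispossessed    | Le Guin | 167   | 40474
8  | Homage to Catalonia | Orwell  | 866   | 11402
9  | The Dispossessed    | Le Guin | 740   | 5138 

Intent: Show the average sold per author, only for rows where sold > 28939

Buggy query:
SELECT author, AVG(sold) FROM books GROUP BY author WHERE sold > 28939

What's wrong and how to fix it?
Bug: Row-level WHERE must come before GROUP BY in the clause order

Fix: Place WHERE between FROM and GROUP BY

Corrected query:
SELECT author, AVG(sold) FROM books WHERE sold > 28939 GROUP BY author

Result:
author  | AVG(sold)
--------+----------
Le Guin | 36091.5  
Orwell  | 48839    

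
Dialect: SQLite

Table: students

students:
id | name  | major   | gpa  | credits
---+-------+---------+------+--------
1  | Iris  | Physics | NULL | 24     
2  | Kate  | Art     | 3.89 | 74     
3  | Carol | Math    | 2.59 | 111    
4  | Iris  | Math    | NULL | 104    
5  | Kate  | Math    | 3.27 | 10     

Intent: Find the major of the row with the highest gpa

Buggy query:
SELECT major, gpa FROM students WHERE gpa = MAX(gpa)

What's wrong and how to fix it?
Bug: WHERE is evaluated per row; an aggregate over the whole table isn't defined there

Fix: Use a subquery: WHERE gpa = (SELECT MAX(gpa) FROM students)

Corrected query:
SELECT major, gpa FROM students WHERE gpa = (SELECT MAX(gpa) FROM students)

Result:
major | gpa 
------+-----
Art   | 3.89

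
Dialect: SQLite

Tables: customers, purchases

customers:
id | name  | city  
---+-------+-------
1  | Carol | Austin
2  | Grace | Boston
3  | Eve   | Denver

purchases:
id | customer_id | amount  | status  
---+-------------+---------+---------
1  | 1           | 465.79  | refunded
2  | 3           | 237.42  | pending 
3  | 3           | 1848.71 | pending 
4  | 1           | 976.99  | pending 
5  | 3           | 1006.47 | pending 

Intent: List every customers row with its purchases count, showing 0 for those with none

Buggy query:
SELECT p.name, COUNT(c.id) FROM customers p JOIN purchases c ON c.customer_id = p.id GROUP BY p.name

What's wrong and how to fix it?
Bug: An inner join excludes parents with zero children

Fix: Use LEFT JOIN so parents without children still appear (COUNT(c.id) gives 0)

Corrected query:
SELECT p.name, COUNT(c.id) FROM customers p LEFT JOIN purchases c ON c.customer_id = p.id GROUP BY p.name

Result:
name  | COUNT(c.id)
------+------------
Carol | 2          
Eve   | 3          
Grace | 0          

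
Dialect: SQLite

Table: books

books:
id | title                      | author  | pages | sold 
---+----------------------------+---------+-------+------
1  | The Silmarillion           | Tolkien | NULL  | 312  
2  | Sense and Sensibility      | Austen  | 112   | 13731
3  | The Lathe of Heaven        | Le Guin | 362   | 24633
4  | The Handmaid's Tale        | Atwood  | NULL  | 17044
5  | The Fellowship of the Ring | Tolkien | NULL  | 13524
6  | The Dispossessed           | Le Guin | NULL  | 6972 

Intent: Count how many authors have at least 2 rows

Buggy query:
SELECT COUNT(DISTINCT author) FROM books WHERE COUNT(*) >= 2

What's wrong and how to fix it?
Bug: WHERE filters individual rows, not groups, so a group-level COUNT is invalid there

Fix: Group first with HAVING COUNT(*) >= 2, then COUNT the resulting groups

Corrected query:
SELECT COUNT(*) FROM (SELECT author FROM books GROUP BY author HAVING COUNT(*) >= 2)

Result:
COUNT(*)
--------
2       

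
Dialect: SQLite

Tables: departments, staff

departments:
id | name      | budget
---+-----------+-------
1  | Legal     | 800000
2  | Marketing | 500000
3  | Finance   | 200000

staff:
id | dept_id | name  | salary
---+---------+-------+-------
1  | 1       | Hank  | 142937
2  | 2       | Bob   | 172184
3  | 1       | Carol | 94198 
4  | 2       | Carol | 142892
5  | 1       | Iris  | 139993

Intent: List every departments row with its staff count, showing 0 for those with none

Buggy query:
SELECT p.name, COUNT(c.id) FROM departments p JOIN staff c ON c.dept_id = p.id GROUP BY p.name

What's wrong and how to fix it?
Bug: An inner join excludes parents with zero children

Fix: Use LEFT JOIN so parents without children still appear (COUNT(c.id) gives 0)

Corrected query:
SELECT p.name, COUNT(c.id) FROM departments p LEFT JOIN staff c ON c.dept_id = p.id GROUP BY p.name

Result:
name      | COUNT(c.id)
----------+------------
Finance   | 0          
Legal     | 3          
Marketing | 2          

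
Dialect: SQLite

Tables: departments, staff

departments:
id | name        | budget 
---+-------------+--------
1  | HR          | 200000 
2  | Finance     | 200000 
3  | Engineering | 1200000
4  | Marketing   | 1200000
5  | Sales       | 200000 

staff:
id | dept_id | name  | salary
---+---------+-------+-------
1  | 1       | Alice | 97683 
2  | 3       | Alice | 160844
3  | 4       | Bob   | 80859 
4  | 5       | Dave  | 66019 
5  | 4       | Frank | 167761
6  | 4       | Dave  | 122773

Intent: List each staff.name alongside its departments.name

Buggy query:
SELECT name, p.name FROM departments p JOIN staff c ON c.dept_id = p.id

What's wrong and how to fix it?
Bug: Both tables have a 'name' column; the unqualified reference is ambiguous

Fix: Qualify the column with its table alias (c.name)

Corrected query:
SELECT c.name, p.name FROM departments p JOIN staff c ON c.dept_id = p.id

Result:
name  | name       
------+------------
Alice | HR         
Alice | Engineering
Bob   | Marketing  
Dave  | Sales      
Frank | Marketing  
Dave  | Marketing  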